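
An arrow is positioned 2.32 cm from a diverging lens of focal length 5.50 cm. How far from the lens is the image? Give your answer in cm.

1.63 cm

For a diverging lens, f = -5.50 cm.
Lens equation: 1/q = 1/f − 1/p = 1/(-5.500) − 1/(2.32) = -0.1818 − 0.4310 = -0.6129, so q = -1.63 cm.
The image is virtual, upright and reduced, on the same side as the object.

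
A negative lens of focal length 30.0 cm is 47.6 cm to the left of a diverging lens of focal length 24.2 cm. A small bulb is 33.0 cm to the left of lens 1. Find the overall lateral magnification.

f₁ = −30.0 cm (diverging).
Lens 1: 1/d_i1 = 1/(-30.0) − 1/(33.0) = -0.06364, so d_i1 = -15.71 cm; m₁ = −d_i1/d_o1 = +0.4761.
d_o2 = 47.6 − (-15.71) = 63.31 cm.
f₂ = −24.2 cm (diverging).
Lens 2: 1/d_i2 = 1/(-24.2) − 1/(63.31) = -0.05712, so d_i2 = -17.51 cm; m₂ = −d_i2/d_o2 = +0.2765.
m = m₁·m₂ = (+0.4761)(+0.2765) = +0.132.

m = +0.132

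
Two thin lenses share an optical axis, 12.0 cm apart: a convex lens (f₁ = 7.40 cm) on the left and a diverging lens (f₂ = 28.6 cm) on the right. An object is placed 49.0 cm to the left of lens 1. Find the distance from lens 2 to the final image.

2.95 cm

Lens 1: 1/d_i1 = 1/f₁ − 1/d_o1 = 1/(7.40) − 1/(49.0) = 0.1147, so d_i1 = 8.716 cm.
The intermediate image is 8.716 cm to the right of lens 1, which is 12.0 − (8.716) = 3.284 cm to the left of lens 2, so d_o2 = +3.284 cm.
Lens 2 is diverging, so f₂ = −28.6 cm.
Lens 2: 1/d_i2 = 1/f₂ − 1/d_o2 = 1/(-28.6) − 1/(3.284) = -0.3395, so d_i2 = -2.95 cm.
The final image is virtual, 2.95 cm to the left of lens 2 (overall magnification ≈ -0.16).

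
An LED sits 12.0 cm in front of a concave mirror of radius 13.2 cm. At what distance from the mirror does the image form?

14.7 cm

f = R/2 = 13.2/2 = 6.600 cm.
Mirror equation: 1/q = 1/f − 1/p = 1/(6.600) − 1/(12.0) = 0.1515 − 0.08333 = 0.06818, so q = 14.7 cm.
The image is real, inverted and enlarged, in front of the mirror.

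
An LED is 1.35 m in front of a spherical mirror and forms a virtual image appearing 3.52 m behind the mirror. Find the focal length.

f = 2.19 m (concave)

Virtual image ⇒ d_i = −3.52 m.
1/f = 1/d_o + 1/d_i = 1/(1.35) + 1/(-3.52) = 0.4566, so f = 2.19 m.
Since f is positive, the spherical mirror is concave.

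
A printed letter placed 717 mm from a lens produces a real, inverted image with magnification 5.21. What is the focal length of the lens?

f = 602 mm (converging)

m = −d_i/d_o ⇒ d_i = −m·d_o = −(-5.21)·(717) = 3736 mm.
1/f = 1/d_o + 1/d_i = 1/(717) + 1/(3736) = 0.001662, so f = 602 mm.
Since f is positive, the lens is converging.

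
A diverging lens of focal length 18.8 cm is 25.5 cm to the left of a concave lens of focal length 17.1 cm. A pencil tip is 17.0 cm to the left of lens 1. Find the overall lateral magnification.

m = +0.174

f₁ = −18.8 cm (diverging).
Lens 1: 1/d_i1 = 1/(-18.8) − 1/(17.0) = -0.1120, so d_i1 = -8.927 cm; m₁ = −d_i1/d_o1 = +0.5251.
d_o2 = 25.5 − (-8.927) = 34.43 cm.
f₂ = −17.1 cm (diverging).
Lens 2: 1/d_i2 = 1/(-17.1) − 1/(34.43) = -0.08752, so d_i2 = -11.43 cm; m₂ = −d_i2/d_o2 = +0.3318.
m = m₁·m₂ = (+0.5251)(+0.3318) = +0.174.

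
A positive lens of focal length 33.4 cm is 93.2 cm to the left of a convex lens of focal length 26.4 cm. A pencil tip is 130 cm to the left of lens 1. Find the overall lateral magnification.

m = +0.418

Lens 1: 1/d_i1 = 1/(33.4) − 1/(130) = 0.02225, so d_i1 = 44.95 cm; m₁ = −d_i1/d_o1 = -0.3458.
d_o2 = 93.2 − (44.95) = 48.25 cm.
Lens 2: 1/d_i2 = 1/(26.4) − 1/(48.25) = 0.01715, so d_i2 = 58.30 cm; m₂ = −d_i2/d_o2 = -1.208.
m = m₁·m₂ = (-0.3458)(-1.208) = +0.418.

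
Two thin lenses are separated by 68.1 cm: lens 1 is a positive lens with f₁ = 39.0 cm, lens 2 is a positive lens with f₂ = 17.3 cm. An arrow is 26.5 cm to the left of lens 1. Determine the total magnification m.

m = -0.404

Lens 1: 1/d_i1 = 1/(39.0) − 1/(26.5) = -0.01209, so d_i1 = -82.68 cm; m₁ = −d_i1/d_o1 = +3.120.
d_o2 = 68.1 − (-82.68) = 150.8 cm.
Lens 2: 1/d_i2 = 1/(17.3) − 1/(150.8) = 0.05117, so d_i2 = 19.54 cm; m₂ = −d_i2/d_o2 = -0.1296.
m = m₁·m₂ = (+3.120)(-0.1296) = -0.404.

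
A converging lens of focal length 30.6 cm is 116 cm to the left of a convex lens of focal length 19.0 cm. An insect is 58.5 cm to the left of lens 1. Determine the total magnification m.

m = +0.635

Lens 1: 1/d_i1 = 1/(30.6) − 1/(58.5) = 0.01559, so d_i1 = 64.16 cm; m₁ = −d_i1/d_o1 = -1.097.
d_o2 = 116 − (64.16) = 51.84 cm.
Lens 2: 1/d_i2 = 1/(19.0) − 1/(51.84) = 0.03334, so d_i2 = 29.99 cm; m₂ = −d_i2/d_o2 = -0.5786.
m = m₁·m₂ = (-1.097)(-0.5786) = +0.635.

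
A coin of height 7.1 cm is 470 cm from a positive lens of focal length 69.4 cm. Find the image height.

1.23 cm

1/d_i = 1/f − 1/d_o = 1/(69.40) − 1/(470) = 0.01228, so d_i = 81.42 cm.
m = −d_i/d_o = -0.1732.
|h_i| = |m|·h_o = 0.1732 × 7.1 = 1.23 cm. The image is real, inverted and reduced, on the far side of the lens.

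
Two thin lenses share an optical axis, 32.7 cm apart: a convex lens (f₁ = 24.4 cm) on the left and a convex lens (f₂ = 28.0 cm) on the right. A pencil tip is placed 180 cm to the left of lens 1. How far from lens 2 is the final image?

Lens 1: 1/d_i1 = 1/f₁ − 1/d_o1 = 1/(24.4) − 1/(180) = 0.03543, so d_i1 = 28.23 cm.
The intermediate image is 28.23 cm to the right of lens 1, which is 32.7 − (28.23) = 4.470 cm to the left of lens 2, so d_o2 = +4.470 cm.
Lens 2: 1/d_i2 = 1/f₂ − 1/d_o2 = 1/(28.0) − 1/(4.470) = -0.1880, so d_i2 = -5.32 cm.
The final image is virtual, 5.32 cm to the left of lens 2 (overall magnification ≈ -0.19).

5.32 cm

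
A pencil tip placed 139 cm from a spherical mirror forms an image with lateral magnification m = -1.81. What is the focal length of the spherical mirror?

m = −d_i/d_o ⇒ d_i = −m·d_o = −(-1.81)·(139) = 251.6 cm.
1/f = 1/d_o + 1/d_i = 1/(139) + 1/(251.6) = 0.01117, so f = 89.5 cm.
Since f is positive, the spherical mirror is concave.

f = 89.5 cm (concave)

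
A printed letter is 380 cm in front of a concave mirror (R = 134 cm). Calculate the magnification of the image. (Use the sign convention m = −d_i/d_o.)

f = R/2 = 134/2 = 67.00 cm.
1/d_i = 1/f − 1/d_o = 1/(67.00) − 1/(380) = 0.01229, so d_i = 81.34 cm.
m = −d_i/d_o = −(81.34)/(380) = -0.214.
The image is real, inverted and reduced, in front of the mirror.

m = -0.214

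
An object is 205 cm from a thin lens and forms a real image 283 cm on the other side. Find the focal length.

f = 119 cm (converging)

Real image ⇒ d_i = +283 cm.
1/f = 1/d_o + 1/d_i = 1/(205) + 1/(283) = 0.008412, so f = 119 cm.
Since f is positive, the thin lens is converging.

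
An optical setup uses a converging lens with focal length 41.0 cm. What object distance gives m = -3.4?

m = −d_i/d_o ⇒ d_i = −m·d_o.
1/f = 1/d_o + 1/d_i = 1/d_o − 1/(m·d_o) = (1 − 1/m)/d_o, so d_o = f(1 − 1/m) = (41.00)(1 − 1/(-3.4)) = 53.1 cm.

53.1 cm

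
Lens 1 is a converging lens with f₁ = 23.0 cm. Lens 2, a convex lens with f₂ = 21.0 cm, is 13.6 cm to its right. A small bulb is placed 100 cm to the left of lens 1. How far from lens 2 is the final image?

Lens 1: 1/d_i1 = 1/f₁ − 1/d_o1 = 1/(23.0) − 1/(100) = 0.03348, so d_i1 = 29.87 cm.
The intermediate image is 29.87 cm to the right of lens 1, which lies 16.27 cm to the right of lens 2 — a virtual object — so d_o2 = −16.27 cm.
Lens 2: 1/d_i2 = 1/f₂ − 1/d_o2 = 1/(21.0) − 1/(-16.27) = 0.1091, so d_i2 = 9.17 cm.
The final image is real, 9.17 cm to the right of lens 2 (overall magnification ≈ -0.17).

9.17 cm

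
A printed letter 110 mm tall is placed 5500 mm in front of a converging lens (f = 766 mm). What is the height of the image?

1/d_i = 1/f − 1/d_o = 1/(766.0) − 1/(5500) = 0.001124, so d_i = 889.9 mm.
m = −d_i/d_o = -0.1618.
|h_i| = |m|·h_o = 0.1618 × 110 = 17.8 mm. The image is real, inverted and reduced, on the far side of the lens.

17.8 mm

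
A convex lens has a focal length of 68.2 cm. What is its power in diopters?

P = +1.47 D

f = 68.2 cm = 0.682 m.
P = 1/f = 1/(0.682 m) = +1.47 D.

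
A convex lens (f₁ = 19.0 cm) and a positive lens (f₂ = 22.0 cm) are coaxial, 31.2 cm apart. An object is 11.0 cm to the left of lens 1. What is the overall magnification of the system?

Lens 1: 1/d_i1 = 1/(19.0) − 1/(11.0) = -0.03828, so d_i1 = -26.12 cm; m₁ = −d_i1/d_o1 = +2.375.
d_o2 = 31.2 − (-26.12) = 57.32 cm.
Lens 2: 1/d_i2 = 1/(22.0) − 1/(57.32) = 0.02801, so d_i2 = 35.70 cm; m₂ = −d_i2/d_o2 = -0.6229.
m = m₁·m₂ = (+2.375)(-0.6229) = -1.48.

m = -1.48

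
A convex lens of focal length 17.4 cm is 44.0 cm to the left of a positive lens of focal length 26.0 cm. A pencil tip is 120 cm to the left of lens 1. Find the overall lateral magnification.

m = -1.88

Lens 1: 1/d_i1 = 1/(17.4) − 1/(120) = 0.04914, so d_i1 = 20.35 cm; m₁ = −d_i1/d_o1 = -0.1696.
d_o2 = 44.0 − (20.35) = 23.65 cm.
Lens 2: 1/d_i2 = 1/(26.0) − 1/(23.65) = -0.003822, so d_i2 = -261.7 cm; m₂ = −d_i2/d_o2 = +11.06.
m = m₁·m₂ = (-0.1696)(+11.06) = -1.88.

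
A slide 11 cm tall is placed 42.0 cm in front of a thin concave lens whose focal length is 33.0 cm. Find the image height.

For a concave lens, f = -33.0 cm.
1/d_i = 1/f − 1/d_o = 1/(-33.00) − 1/(42.0) = -0.05411, so d_i = -18.48 cm.
m = −d_i/d_o = +0.4400.
|h_i| = |m|·h_o = 0.4400 × 11 = 4.84 cm. The image is virtual, upright and reduced, on the same side as the object.

4.84 cm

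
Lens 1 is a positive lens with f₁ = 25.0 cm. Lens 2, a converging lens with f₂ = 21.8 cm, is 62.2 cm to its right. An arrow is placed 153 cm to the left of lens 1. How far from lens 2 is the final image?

Lens 1: 1/d_i1 = 1/f₁ − 1/d_o1 = 1/(25.0) − 1/(153) = 0.03346, so d_i1 = 29.88 cm.
The intermediate image is 29.88 cm to the right of lens 1, which is 62.2 − (29.88) = 32.32 cm to the left of lens 2, so d_o2 = +32.32 cm.
Lens 2: 1/d_i2 = 1/f₂ − 1/d_o2 = 1/(21.8) − 1/(32.32) = 0.01493, so d_i2 = 67.0 cm.
The final image is real, 67.0 cm to the right of lens 2 (overall magnification ≈ 0.40).

67.0 cm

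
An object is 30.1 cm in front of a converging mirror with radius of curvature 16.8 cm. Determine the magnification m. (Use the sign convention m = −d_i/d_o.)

m = -0.387

f = R/2 = 16.8/2 = 8.400 cm.
1/d_i = 1/f − 1/d_o = 1/(8.400) − 1/(30.1) = 0.08583, so d_i = 11.65 cm.
m = −d_i/d_o = −(11.65)/(30.1) = -0.387.
The image is real, inverted and reduced, in front of the mirror.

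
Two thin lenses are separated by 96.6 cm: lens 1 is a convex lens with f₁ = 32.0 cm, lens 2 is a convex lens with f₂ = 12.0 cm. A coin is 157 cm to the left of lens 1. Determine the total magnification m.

m = +0.0692

Lens 1: 1/d_i1 = 1/(32.0) − 1/(157) = 0.02488, so d_i1 = 40.19 cm; m₁ = −d_i1/d_o1 = -0.2560.
d_o2 = 96.6 − (40.19) = 56.41 cm.
Lens 2: 1/d_i2 = 1/(12.0) − 1/(56.41) = 0.06561, so d_i2 = 15.24 cm; m₂ = −d_i2/d_o2 = -0.2702.
m = m₁·m₂ = (-0.2560)(-0.2702) = +0.0692.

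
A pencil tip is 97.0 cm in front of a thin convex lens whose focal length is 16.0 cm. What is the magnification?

m = -0.198

1/d_i = 1/f − 1/d_o = 1/(16.00) − 1/(97.0) = 0.05219, so d_i = 19.16 cm.
m = −d_i/d_o = −(19.16)/(97.0) = -0.198.
The image is real, inverted and reduced, on the far side of the lens.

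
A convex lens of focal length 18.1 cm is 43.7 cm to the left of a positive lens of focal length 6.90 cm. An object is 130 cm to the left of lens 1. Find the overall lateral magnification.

m = +0.0708

Lens 1: 1/d_i1 = 1/(18.1) − 1/(130) = 0.04756, so d_i1 = 21.03 cm; m₁ = −d_i1/d_o1 = -0.1618.
d_o2 = 43.7 − (21.03) = 22.67 cm.
Lens 2: 1/d_i2 = 1/(6.90) − 1/(22.67) = 0.1008, so d_i2 = 9.919 cm; m₂ = −d_i2/d_o2 = -0.4375.
m = m₁·m₂ = (-0.1618)(-0.4375) = +0.0708.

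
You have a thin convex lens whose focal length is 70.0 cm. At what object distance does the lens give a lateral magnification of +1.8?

31.1 cm

m = −d_i/d_o ⇒ d_i = −m·d_o.
1/f = 1/d_o + 1/d_i = 1/d_o − 1/(m·d_o) = (1 − 1/m)/d_o, so d_o = f(1 − 1/m) = (70.00)(1 − 1/(+1.8)) = 31.1 cm.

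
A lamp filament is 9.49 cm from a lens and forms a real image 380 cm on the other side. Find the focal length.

f = 9.26 cm (converging)

Real image ⇒ d_i = +380 cm.
1/f = 1/d_o + 1/d_i = 1/(9.49) + 1/(380) = 0.1080, so f = 9.26 cm.
Since f is positive, the lens is converging.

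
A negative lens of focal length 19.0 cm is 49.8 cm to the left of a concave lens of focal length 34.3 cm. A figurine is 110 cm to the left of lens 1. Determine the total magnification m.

f₁ = −19.0 cm (diverging).
Lens 1: 1/d_i1 = 1/(-19.0) − 1/(110) = -0.06172, so d_i1 = -16.20 cm; m₁ = −d_i1/d_o1 = +0.1473.
d_o2 = 49.8 − (-16.20) = 66.00 cm.
f₂ = −34.3 cm (diverging).
Lens 2: 1/d_i2 = 1/(-34.3) − 1/(66.00) = -0.04431, so d_i2 = -22.57 cm; m₂ = −d_i2/d_o2 = +0.3420.
m = m₁·m₂ = (+0.1473)(+0.3420) = +0.0504.

m = +0.0504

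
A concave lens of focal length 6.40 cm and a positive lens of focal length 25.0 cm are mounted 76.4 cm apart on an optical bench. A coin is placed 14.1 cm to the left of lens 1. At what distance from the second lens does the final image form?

Lens 1 is diverging, so f₁ = −6.40 cm.
Lens 1: 1/d_i1 = 1/f₁ − 1/d_o1 = 1/(-6.40) − 1/(14.1) = -0.2272, so d_i1 = -4.402 cm.
The intermediate image is 4.402 cm to the left of lens 1 (virtual), which is 76.4 − (-4.402) = 80.80 cm to the left of lens 2, so d_o2 = +80.80 cm.
Lens 2: 1/d_i2 = 1/f₂ − 1/d_o2 = 1/(25.0) − 1/(80.80) = 0.02762, so d_i2 = 36.2 cm.
The final image is real, 36.2 cm to the right of lens 2 (overall magnification ≈ -0.14).

36.2 cm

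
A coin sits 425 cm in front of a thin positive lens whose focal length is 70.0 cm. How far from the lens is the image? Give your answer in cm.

83.8 cm

Lens equation: 1/s_i = 1/f − 1/s_o = 1/(70.00) − 1/(425) = 0.01429 − 0.002353 = 0.01193, so s_i = 83.8 cm.
The image is real, inverted and reduced, on the far side of the lens.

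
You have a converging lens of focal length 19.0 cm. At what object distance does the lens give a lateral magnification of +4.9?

15.1 cm

m = −d_i/d_o ⇒ d_i = −m·d_o.
1/f = 1/d_o + 1/d_i = 1/d_o − 1/(m·d_o) = (1 − 1/m)/d_o, so d_o = f(1 − 1/m) = (19.00)(1 − 1/(+4.9)) = 15.1 cm.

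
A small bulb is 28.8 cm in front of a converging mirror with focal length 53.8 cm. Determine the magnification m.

1/d_i = 1/f − 1/d_o = 1/(53.80) − 1/(28.8) = -0.01613, so d_i = -61.98 cm.
m = −d_i/d_o = −(-61.98)/(28.8) = +2.15.
The image is virtual, upright and enlarged, behind the mirror.

m = +2.15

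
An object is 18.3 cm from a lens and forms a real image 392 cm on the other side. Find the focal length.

f = 17.5 cm (converging)

Real image ⇒ d_i = +392 cm.
1/f = 1/d_o + 1/d_i = 1/(18.3) + 1/(392) = 0.05720, so f = 17.5 cm.
Since f is positive, the lens is converging.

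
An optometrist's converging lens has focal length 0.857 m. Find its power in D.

P = +1.17 D

P = 1/f = 1/(0.857 m) = +1.17 D.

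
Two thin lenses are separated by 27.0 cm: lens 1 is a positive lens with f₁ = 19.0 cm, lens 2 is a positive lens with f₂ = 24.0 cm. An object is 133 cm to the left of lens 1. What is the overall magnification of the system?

m = -0.209

Lens 1: 1/d_i1 = 1/(19.0) − 1/(133) = 0.04511, so d_i1 = 22.17 cm; m₁ = −d_i1/d_o1 = -0.1667.
d_o2 = 27.0 − (22.17) = 4.830 cm.
Lens 2: 1/d_i2 = 1/(24.0) − 1/(4.830) = -0.1654, so d_i2 = -6.047 cm; m₂ = −d_i2/d_o2 = +1.252.
m = m₁·m₂ = (-0.1667)(+1.252) = -0.209.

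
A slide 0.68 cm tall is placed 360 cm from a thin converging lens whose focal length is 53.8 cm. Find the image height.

1/d_i = 1/f − 1/d_o = 1/(53.80) − 1/(360) = 0.01581, so d_i = 63.25 cm.
m = −d_i/d_o = -0.1757.
|h_i| = |m|·h_o = 0.1757 × 0.68 = 0.119 cm. The image is real, inverted and reduced, on the far side of the lens.

0.119 cm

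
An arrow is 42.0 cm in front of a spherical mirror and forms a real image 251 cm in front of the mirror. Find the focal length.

f = 36.0 cm (concave)

Real image ⇒ d_i = +251 cm.
1/f = 1/d_o + 1/d_i = 1/(42.0) + 1/(251) = 0.02779, so f = 36.0 cm.
Since f is positive, the spherical mirror is concave.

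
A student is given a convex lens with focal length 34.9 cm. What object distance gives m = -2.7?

m = −d_i/d_o ⇒ d_i = −m·d_o.
1/f = 1/d_o + 1/d_i = 1/d_o − 1/(m·d_o) = (1 − 1/m)/d_o, so d_o = f(1 − 1/m) = (34.90)(1 − 1/(-2.7)) = 47.8 cm.

47.8 cm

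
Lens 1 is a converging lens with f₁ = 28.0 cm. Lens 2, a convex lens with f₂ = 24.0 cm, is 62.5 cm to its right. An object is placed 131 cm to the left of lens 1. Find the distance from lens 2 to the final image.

Lens 1: 1/d_i1 = 1/f₁ − 1/d_o1 = 1/(28.0) − 1/(131) = 0.02808, so d_i1 = 35.61 cm.
The intermediate image is 35.61 cm to the right of lens 1, which is 62.5 − (35.61) = 26.89 cm to the left of lens 2, so d_o2 = +26.89 cm.
Lens 2: 1/d_i2 = 1/f₂ − 1/d_o2 = 1/(24.0) − 1/(26.89) = 0.004478, so d_i2 = 223 cm.
The final image is real, 223 cm to the right of lens 2 (overall magnification ≈ 2.3).

223 cm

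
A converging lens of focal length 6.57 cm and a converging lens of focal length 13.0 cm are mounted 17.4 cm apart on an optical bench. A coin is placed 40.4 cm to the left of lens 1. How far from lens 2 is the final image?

36.0 cm

Lens 1: 1/d_i1 = 1/f₁ − 1/d_o1 = 1/(6.57) − 1/(40.4) = 0.1275, so d_i1 = 7.846 cm.
The intermediate image is 7.846 cm to the right of lens 1, which is 17.4 − (7.846) = 9.554 cm to the left of lens 2, so d_o2 = +9.554 cm.
Lens 2: 1/d_i2 = 1/f₂ − 1/d_o2 = 1/(13.0) − 1/(9.554) = -0.02775, so d_i2 = -36.0 cm.
The final image is virtual, 36.0 cm to the left of lens 2 (overall magnification ≈ -0.73).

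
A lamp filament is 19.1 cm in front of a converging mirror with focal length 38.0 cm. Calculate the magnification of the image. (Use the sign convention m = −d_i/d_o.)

1/d_i = 1/f − 1/d_o = 1/(38.00) − 1/(19.1) = -0.02604, so d_i = -38.40 cm.
m = −d_i/d_o = −(-38.40)/(19.1) = +2.01.
The image is virtual, upright and enlarged, behind the mirror.

m = +2.01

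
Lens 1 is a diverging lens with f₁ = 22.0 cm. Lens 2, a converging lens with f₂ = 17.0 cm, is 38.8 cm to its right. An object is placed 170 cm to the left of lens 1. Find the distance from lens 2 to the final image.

24.0 cm

Lens 1 is diverging, so f₁ = −22.0 cm.
Lens 1: 1/d_i1 = 1/f₁ − 1/d_o1 = 1/(-22.0) − 1/(170) = -0.05134, so d_i1 = -19.48 cm.
The intermediate image is 19.48 cm to the left of lens 1 (virtual), which is 38.8 − (-19.48) = 58.28 cm to the left of lens 2, so d_o2 = +58.28 cm.
Lens 2: 1/d_i2 = 1/f₂ − 1/d_o2 = 1/(17.0) − 1/(58.28) = 0.04166, so d_i2 = 24.0 cm.
The final image is real, 24.0 cm to the right of lens 2 (overall magnification ≈ -0.047).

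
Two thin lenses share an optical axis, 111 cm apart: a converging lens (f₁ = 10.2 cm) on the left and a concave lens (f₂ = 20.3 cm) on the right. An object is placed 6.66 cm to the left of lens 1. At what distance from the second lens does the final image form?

Lens 1: 1/d_i1 = 1/f₁ − 1/d_o1 = 1/(10.2) − 1/(6.66) = -0.05211, so d_i1 = -19.19 cm.
The intermediate image is 19.19 cm to the left of lens 1 (virtual), which is 111 − (-19.19) = 130.2 cm to the left of lens 2, so d_o2 = +130.2 cm.
Lens 2 is diverging, so f₂ = −20.3 cm.
Lens 2: 1/d_i2 = 1/f₂ − 1/d_o2 = 1/(-20.3) − 1/(130.2) = -0.05694, so d_i2 = -17.6 cm.
The final image is virtual, 17.6 cm to the left of lens 2 (overall magnification ≈ 0.39).

17.6 cm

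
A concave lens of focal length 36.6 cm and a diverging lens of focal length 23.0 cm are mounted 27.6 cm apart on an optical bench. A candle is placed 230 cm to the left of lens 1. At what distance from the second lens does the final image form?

Lens 1 is diverging, so f₁ = −36.6 cm.
Lens 1: 1/d_i1 = 1/f₁ − 1/d_o1 = 1/(-36.6) − 1/(230) = -0.03167, so d_i1 = -31.58 cm.
The intermediate image is 31.58 cm to the left of lens 1 (virtual), which is 27.6 − (-31.58) = 59.18 cm to the left of lens 2, so d_o2 = +59.18 cm.
Lens 2 is diverging, so f₂ = −23.0 cm.
Lens 2: 1/d_i2 = 1/f₂ − 1/d_o2 = 1/(-23.0) − 1/(59.18) = -0.06038, so d_i2 = -16.6 cm.
The final image is virtual, 16.6 cm to the left of lens 2 (overall magnification ≈ 0.038).

16.6 cm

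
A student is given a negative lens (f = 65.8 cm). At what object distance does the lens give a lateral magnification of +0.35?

For a negative lens, f = -65.8 cm.
m = −d_i/d_o ⇒ d_i = −m·d_o.
1/f = 1/d_o + 1/d_i = 1/d_o − 1/(m·d_o) = (1 − 1/m)/d_o, so d_o = f(1 − 1/m) = (-65.80)(1 − 1/(+0.35)) = 122 cm.

122 cm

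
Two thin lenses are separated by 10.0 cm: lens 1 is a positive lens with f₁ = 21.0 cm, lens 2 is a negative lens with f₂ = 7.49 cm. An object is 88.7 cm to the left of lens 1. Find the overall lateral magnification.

Lens 1: 1/d_i1 = 1/(21.0) − 1/(88.7) = 0.03635, so d_i1 = 27.51 cm; m₁ = −d_i1/d_o1 = -0.3101.
d_o2 = 10.0 − (27.51) = -17.51 cm (virtual object).
f₂ = −7.49 cm (diverging).
Lens 2: 1/d_i2 = 1/(-7.49) − 1/(-17.51) = -0.07640, so d_i2 = -13.09 cm; m₂ = −d_i2/d_o2 = -0.7475.
m = m₁·m₂ = (-0.3101)(-0.7475) = +0.232.

m = +0.232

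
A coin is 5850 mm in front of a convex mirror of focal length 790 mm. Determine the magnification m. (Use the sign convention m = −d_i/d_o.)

For a convex mirror, f = -790 mm.
1/d_i = 1/f − 1/d_o = 1/(-790.0) − 1/(5850) = -0.001437, so d_i = -696.0 mm.
m = −d_i/d_o = −(-696.0)/(5850) = +0.119.
The image is virtual, upright and reduced, behind the mirror.

m = +0.119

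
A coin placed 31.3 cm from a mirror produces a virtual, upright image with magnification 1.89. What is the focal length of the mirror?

m = −d_i/d_o ⇒ d_i = −m·d_o = −(+1.89)·(31.3) = -59.16 cm.
1/f = 1/d_o + 1/d_i = 1/(31.3) + 1/(-59.16) = 0.01505, so f = 66.5 cm.
Since f is positive, the mirror is concave.

f = 66.5 cm (concave)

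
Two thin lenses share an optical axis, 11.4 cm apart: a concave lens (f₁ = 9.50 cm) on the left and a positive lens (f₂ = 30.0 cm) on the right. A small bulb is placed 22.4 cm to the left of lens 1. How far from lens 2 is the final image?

Lens 1 is diverging, so f₁ = −9.50 cm.
Lens 1: 1/d_i1 = 1/f₁ − 1/d_o1 = 1/(-9.50) − 1/(22.4) = -0.1499, so d_i1 = -6.671 cm.
The intermediate image is 6.671 cm to the left of lens 1 (virtual), which is 11.4 − (-6.671) = 18.07 cm to the left of lens 2, so d_o2 = +18.07 cm.
Lens 2: 1/d_i2 = 1/f₂ − 1/d_o2 = 1/(30.0) − 1/(18.07) = -0.02201, so d_i2 = -45.4 cm.
The final image is virtual, 45.4 cm to the left of lens 2 (overall magnification ≈ 0.75).

45.4 cm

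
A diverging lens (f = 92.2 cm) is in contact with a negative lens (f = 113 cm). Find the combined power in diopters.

P = -1.97 D

P₁ = 1/f₁ = 1/(-0.922 m) = -1.085 D; P₂ = 1/f₂ = 1/(-1.13 m) = -0.8850 D.
For thin lenses in contact, P = P₁ + P₂ = (-1.085) + (-0.8850) = -1.97 D.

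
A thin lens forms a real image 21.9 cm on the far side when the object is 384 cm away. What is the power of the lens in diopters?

P = +4.83 D

d_i = +21.9 cm.
1/f = 1/d_o + 1/d_i = 1/(384) + 1/(21.9) = 0.04827 cm⁻¹.
f = 20.72 cm = 0.2072 m, so P = 1/f = +4.83 D.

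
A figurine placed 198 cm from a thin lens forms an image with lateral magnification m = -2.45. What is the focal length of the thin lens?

f = 141 cm (converging)

m = −d_i/d_o ⇒ d_i = −m·d_o = −(-2.45)·(198) = 485.1 cm.
1/f = 1/d_o + 1/d_i = 1/(198) + 1/(485.1) = 0.007112, so f = 141 cm.
Since f is positive, the thin lens is converging.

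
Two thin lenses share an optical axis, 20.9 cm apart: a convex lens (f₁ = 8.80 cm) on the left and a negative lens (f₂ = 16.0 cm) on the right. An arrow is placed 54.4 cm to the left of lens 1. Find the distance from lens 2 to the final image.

Lens 1: 1/d_i1 = 1/f₁ − 1/d_o1 = 1/(8.80) − 1/(54.4) = 0.09525, so d_i1 = 10.50 cm.
The intermediate image is 10.50 cm to the right of lens 1, which is 20.9 − (10.50) = 10.40 cm to the left of lens 2, so d_o2 = +10.40 cm.
Lens 2 is diverging, so f₂ = −16.0 cm.
Lens 2: 1/d_i2 = 1/f₂ − 1/d_o2 = 1/(-16.0) − 1/(10.40) = -0.1587, so d_i2 = -6.30 cm.
The final image is virtual, 6.30 cm to the left of lens 2 (overall magnification ≈ -0.12).

6.30 cm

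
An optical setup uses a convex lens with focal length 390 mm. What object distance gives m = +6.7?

m = −d_i/d_o ⇒ d_i = −m·d_o.
1/f = 1/d_o + 1/d_i = 1/d_o − 1/(m·d_o) = (1 − 1/m)/d_o, so d_o = f(1 − 1/m) = (390.0)(1 − 1/(+6.7)) = 332 mm.

332 mm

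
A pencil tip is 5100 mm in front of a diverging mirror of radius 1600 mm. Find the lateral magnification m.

m = +0.136

f = R/2 = 1600/2 = 800.0 mm; for a diverging mirror, f = -800.0 mm.
1/d_i = 1/f − 1/d_o = 1/(-800.0) − 1/(5100) = -0.001446, so d_i = -691.5 mm.
m = −d_i/d_o = −(-691.5)/(5100) = +0.136.
The image is virtual, upright and reduced, behind the mirror.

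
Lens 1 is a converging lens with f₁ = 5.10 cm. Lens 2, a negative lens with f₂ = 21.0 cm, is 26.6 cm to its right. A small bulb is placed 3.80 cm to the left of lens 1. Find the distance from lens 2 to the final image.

13.9 cm

Lens 1: 1/d_i1 = 1/f₁ − 1/d_o1 = 1/(5.10) − 1/(3.80) = -0.06708, so d_i1 = -14.91 cm.
The intermediate image is 14.91 cm to the left of lens 1 (virtual), which is 26.6 − (-14.91) = 41.51 cm to the left of lens 2, so d_o2 = +41.51 cm.
Lens 2 is diverging, so f₂ = −21.0 cm.
Lens 2: 1/d_i2 = 1/f₂ − 1/d_o2 = 1/(-21.0) − 1/(41.51) = -0.07171, so d_i2 = -13.9 cm.
The final image is virtual, 13.9 cm to the left of lens 2 (overall magnification ≈ 1.3).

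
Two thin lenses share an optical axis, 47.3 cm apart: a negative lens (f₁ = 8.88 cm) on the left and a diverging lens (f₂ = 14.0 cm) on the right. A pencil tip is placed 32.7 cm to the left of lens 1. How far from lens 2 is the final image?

Lens 1 is diverging, so f₁ = −8.88 cm.
Lens 1: 1/d_i1 = 1/f₁ − 1/d_o1 = 1/(-8.88) − 1/(32.7) = -0.1432, so d_i1 = -6.984 cm.
The intermediate image is 6.984 cm to the left of lens 1 (virtual), which is 47.3 − (-6.984) = 54.28 cm to the left of lens 2, so d_o2 = +54.28 cm.
Lens 2 is diverging, so f₂ = −14.0 cm.
Lens 2: 1/d_i2 = 1/f₂ − 1/d_o2 = 1/(-14.0) − 1/(54.28) = -0.08985, so d_i2 = -11.1 cm.
The final image is virtual, 11.1 cm to the left of lens 2 (overall magnification ≈ 0.044).

11.1 cm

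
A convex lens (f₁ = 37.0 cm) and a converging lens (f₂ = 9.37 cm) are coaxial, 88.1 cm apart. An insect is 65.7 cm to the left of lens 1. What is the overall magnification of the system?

m = -2.02

Lens 1: 1/d_i1 = 1/(37.0) − 1/(65.7) = 0.01181, so d_i1 = 84.70 cm; m₁ = −d_i1/d_o1 = -1.289.
d_o2 = 88.1 − (84.70) = 3.400 cm.
Lens 2: 1/d_i2 = 1/(9.37) − 1/(3.400) = -0.1874, so d_i2 = -5.336 cm; m₂ = −d_i2/d_o2 = +1.570.
m = m₁·m₂ = (-1.289)(+1.570) = -2.02.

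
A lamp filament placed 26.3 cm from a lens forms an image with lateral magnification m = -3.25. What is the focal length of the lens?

m = −d_i/d_o ⇒ d_i = −m·d_o = −(-3.25)·(26.3) = 85.48 cm.
1/f = 1/d_o + 1/d_i = 1/(26.3) + 1/(85.48) = 0.04972, so f = 20.1 cm.
Since f is positive, the lens is converging.

f = 20.1 cm (converging)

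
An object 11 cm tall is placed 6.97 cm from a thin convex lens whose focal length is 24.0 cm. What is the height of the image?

15.5 cm

1/d_i = 1/f − 1/d_o = 1/(24.00) − 1/(6.97) = -0.1018, so d_i = -9.823 cm.
m = −d_i/d_o = +1.409.
|h_i| = |m|·h_o = 1.409 × 11 = 15.5 cm. The image is virtual, upright and enlarged, on the same side as the object.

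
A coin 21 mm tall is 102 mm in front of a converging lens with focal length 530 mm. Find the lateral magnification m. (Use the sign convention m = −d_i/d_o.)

m = +1.24

1/d_i = 1/f − 1/d_o = 1/(530.0) − 1/(102) = -0.007917, so d_i = -126.3 mm.
m = −d_i/d_o = −(-126.3)/(102) = +1.24.
The image is virtual, upright and enlarged, on the same side as the object.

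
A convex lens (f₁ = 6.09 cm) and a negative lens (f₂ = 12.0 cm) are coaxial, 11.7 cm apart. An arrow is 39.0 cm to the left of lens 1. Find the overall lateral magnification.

m = -0.135

Lens 1: 1/d_i1 = 1/(6.09) − 1/(39.0) = 0.1386, so d_i1 = 7.217 cm; m₁ = −d_i1/d_o1 = -0.1851.
d_o2 = 11.7 − (7.217) = 4.483 cm.
f₂ = −12.0 cm (diverging).
Lens 2: 1/d_i2 = 1/(-12.0) − 1/(4.483) = -0.3064, so d_i2 = -3.264 cm; m₂ = −d_i2/d_o2 = +0.7280.
m = m₁·m₂ = (-0.1851)(+0.7280) = -0.135.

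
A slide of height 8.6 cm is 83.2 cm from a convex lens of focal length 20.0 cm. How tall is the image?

1/d_i = 1/f − 1/d_o = 1/(20.00) − 1/(83.2) = 0.03798, so d_i = 26.33 cm.
m = −d_i/d_o = -0.3165.
|h_i| = |m|·h_o = 0.3165 × 8.6 = 2.72 cm. The image is real, inverted and reduced, on the far side of the lens.

2.72 cm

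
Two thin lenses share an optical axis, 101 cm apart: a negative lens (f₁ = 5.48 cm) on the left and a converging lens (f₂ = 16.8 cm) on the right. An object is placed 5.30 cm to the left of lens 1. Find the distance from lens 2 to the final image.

Lens 1 is diverging, so f₁ = −5.48 cm.
Lens 1: 1/d_i1 = 1/f₁ − 1/d_o1 = 1/(-5.48) − 1/(5.30) = -0.3712, so d_i1 = -2.694 cm.
The intermediate image is 2.694 cm to the left of lens 1 (virtual), which is 101 − (-2.694) = 103.7 cm to the left of lens 2, so d_o2 = +103.7 cm.
Lens 2: 1/d_i2 = 1/f₂ − 1/d_o2 = 1/(16.8) − 1/(103.7) = 0.04988, so d_i2 = 20.0 cm.
The final image is real, 20.0 cm to the right of lens 2 (overall magnification ≈ -0.098).

20.0 cm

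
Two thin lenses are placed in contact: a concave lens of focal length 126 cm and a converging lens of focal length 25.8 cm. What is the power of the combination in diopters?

P = +3.08 D

P₁ = 1/f₁ = 1/(-1.26 m) = -0.7937 D; P₂ = 1/f₂ = 1/(0.258 m) = +3.876 D.
For thin lenses in contact, P = P₁ + P₂ = (-0.7937) + (+3.876) = +3.08 D.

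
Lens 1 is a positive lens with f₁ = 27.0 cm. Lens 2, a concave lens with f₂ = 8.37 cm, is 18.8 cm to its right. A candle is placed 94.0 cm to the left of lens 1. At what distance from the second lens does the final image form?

Lens 1: 1/d_i1 = 1/f₁ − 1/d_o1 = 1/(27.0) − 1/(94.0) = 0.02640, so d_i1 = 37.88 cm.
The intermediate image is 37.88 cm to the right of lens 1, which lies 19.08 cm to the right of lens 2 — a virtual object — so d_o2 = −19.08 cm.
Lens 2 is diverging, so f₂ = −8.37 cm.
Lens 2: 1/d_i2 = 1/f₂ − 1/d_o2 = 1/(-8.37) − 1/(-19.08) = -0.06706, so d_i2 = -14.9 cm.
The final image is virtual, 14.9 cm to the left of lens 2 (overall magnification ≈ 0.31).

14.9 cm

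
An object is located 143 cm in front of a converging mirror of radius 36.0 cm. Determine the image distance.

20.6 cm

f = R/2 = 36.0/2 = 18.00 cm.
Mirror equation: 1/v = 1/f − 1/u = 1/(18.00) − 1/(143) = 0.05556 − 0.006993 = 0.04856, so v = 20.6 cm.
The image is real, inverted and reduced, in front of the mirror.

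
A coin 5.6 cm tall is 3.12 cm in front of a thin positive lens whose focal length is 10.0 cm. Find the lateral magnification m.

1/d_i = 1/f − 1/d_o = 1/(10.00) − 1/(3.12) = -0.2205, so d_i = -4.535 cm.
m = −d_i/d_o = −(-4.535)/(3.12) = +1.45.
The image is virtual, upright and enlarged, on the same side as the object.

m = +1.45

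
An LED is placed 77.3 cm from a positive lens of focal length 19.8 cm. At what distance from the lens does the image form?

Lens equation: 1/d_i = 1/f − 1/d_o = 1/(19.80) − 1/(77.3) = 0.05051 − 0.01294 = 0.03757, so d_i = 26.6 cm.
The image is real, inverted and reduced, on the far side of the lens.

26.6 cm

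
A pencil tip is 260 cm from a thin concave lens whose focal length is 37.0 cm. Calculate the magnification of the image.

For a concave lens, f = -37.0 cm.
1/d_i = 1/f − 1/d_o = 1/(-37.00) − 1/(260) = -0.03087, so d_i = -32.39 cm.
m = −d_i/d_o = −(-32.39)/(260) = +0.125.
The image is virtual, upright and reduced, on the same side as the object.

m = +0.125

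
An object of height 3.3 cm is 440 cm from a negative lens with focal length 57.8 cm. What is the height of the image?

0.383 cm

For a negative lens, f = -57.8 cm.
1/d_i = 1/f − 1/d_o = 1/(-57.80) − 1/(440) = -0.01957, so d_i = -51.09 cm.
m = −d_i/d_o = +0.1161.
|h_i| = |m|·h_o = 0.1161 × 3.3 = 0.383 cm. The image is virtual, upright and reduced, on the same side as the object.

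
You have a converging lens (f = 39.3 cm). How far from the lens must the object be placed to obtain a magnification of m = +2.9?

25.7 cm

m = −d_i/d_o ⇒ d_i = −m·d_o.
1/f = 1/d_o + 1/d_i = 1/d_o − 1/(m·d_o) = (1 − 1/m)/d_o, so d_o = f(1 − 1/m) = (39.30)(1 − 1/(+2.9)) = 25.7 cm.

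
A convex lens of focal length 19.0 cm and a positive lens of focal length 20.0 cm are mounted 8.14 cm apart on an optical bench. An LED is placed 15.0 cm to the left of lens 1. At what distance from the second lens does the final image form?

Lens 1: 1/d_i1 = 1/f₁ − 1/d_o1 = 1/(19.0) − 1/(15.0) = -0.01404, so d_i1 = -71.25 cm.
The intermediate image is 71.25 cm to the left of lens 1 (virtual), which is 8.14 − (-71.25) = 79.39 cm to the left of lens 2, so d_o2 = +79.39 cm.
Lens 2: 1/d_i2 = 1/f₂ − 1/d_o2 = 1/(20.0) − 1/(79.39) = 0.03740, so d_i2 = 26.7 cm.
The final image is real, 26.7 cm to the right of lens 2 (overall magnification ≈ -1.6).

26.7 cm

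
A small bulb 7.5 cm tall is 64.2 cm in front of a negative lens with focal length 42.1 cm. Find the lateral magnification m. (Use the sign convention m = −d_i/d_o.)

m = +0.396

For a negative lens, f = -42.1 cm.
1/d_i = 1/f − 1/d_o = 1/(-42.10) − 1/(64.2) = -0.03933, so d_i = -25.43 cm.
m = −d_i/d_o = −(-25.43)/(64.2) = +0.396.
The image is virtual, upright and reduced, on the same side as the object.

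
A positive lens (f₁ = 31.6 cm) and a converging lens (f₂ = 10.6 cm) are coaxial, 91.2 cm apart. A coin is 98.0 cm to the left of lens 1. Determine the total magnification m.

m = +0.149

Lens 1: 1/d_i1 = 1/(31.6) − 1/(98.0) = 0.02144, so d_i1 = 46.64 cm; m₁ = −d_i1/d_o1 = -0.4759.
d_o2 = 91.2 − (46.64) = 44.56 cm.
Lens 2: 1/d_i2 = 1/(10.6) − 1/(44.56) = 0.07190, so d_i2 = 13.91 cm; m₂ = −d_i2/d_o2 = -0.3121.
m = m₁·m₂ = (-0.4759)(-0.3121) = +0.149.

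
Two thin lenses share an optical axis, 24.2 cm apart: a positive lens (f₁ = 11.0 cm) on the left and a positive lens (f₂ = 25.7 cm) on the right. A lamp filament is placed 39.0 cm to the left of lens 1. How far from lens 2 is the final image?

Lens 1: 1/d_i1 = 1/f₁ − 1/d_o1 = 1/(11.0) − 1/(39.0) = 0.06527, so d_i1 = 15.32 cm.
The intermediate image is 15.32 cm to the right of lens 1, which is 24.2 − (15.32) = 8.880 cm to the left of lens 2, so d_o2 = +8.880 cm.
Lens 2: 1/d_i2 = 1/f₂ − 1/d_o2 = 1/(25.7) − 1/(8.880) = -0.07370, so d_i2 = -13.6 cm.
The final image is virtual, 13.6 cm to the left of lens 2 (overall magnification ≈ -0.60).

13.6 cm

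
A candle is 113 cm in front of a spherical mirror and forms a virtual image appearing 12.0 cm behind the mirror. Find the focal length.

Virtual image ⇒ d_i = −12.0 cm.
1/f = 1/d_o + 1/d_i = 1/(113) + 1/(-12.0) = -0.07448, so f = -13.4 cm.
Since f is negative, the spherical mirror is convex.

f = -13.4 cm (convex)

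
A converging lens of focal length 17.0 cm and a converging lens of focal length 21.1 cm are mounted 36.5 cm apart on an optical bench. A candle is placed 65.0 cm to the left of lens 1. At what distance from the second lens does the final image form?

Lens 1: 1/d_i1 = 1/f₁ − 1/d_o1 = 1/(17.0) − 1/(65.0) = 0.04344, so d_i1 = 23.02 cm.
The intermediate image is 23.02 cm to the right of lens 1, which is 36.5 − (23.02) = 13.48 cm to the left of lens 2, so d_o2 = +13.48 cm.
Lens 2: 1/d_i2 = 1/f₂ − 1/d_o2 = 1/(21.1) − 1/(13.48) = -0.02679, so d_i2 = -37.3 cm.
The final image is virtual, 37.3 cm to the left of lens 2 (overall magnification ≈ -0.98).

37.3 cm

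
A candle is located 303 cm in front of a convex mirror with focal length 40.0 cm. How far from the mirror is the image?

35.3 cm

For a convex mirror, f = -40.0 cm.
Mirror equation: 1/v = 1/f − 1/u = 1/(-40.00) − 1/(303) = -0.02500 − 0.003300 = -0.02830, so v = -35.3 cm.
The image is virtual, upright and reduced, behind the mirror.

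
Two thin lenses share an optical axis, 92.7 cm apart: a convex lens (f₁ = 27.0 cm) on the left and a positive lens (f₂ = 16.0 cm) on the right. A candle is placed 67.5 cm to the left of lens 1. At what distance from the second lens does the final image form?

Lens 1: 1/d_i1 = 1/f₁ − 1/d_o1 = 1/(27.0) − 1/(67.5) = 0.02222, so d_i1 = 45.00 cm.
The intermediate image is 45.00 cm to the right of lens 1, which is 92.7 − (45.00) = 47.70 cm to the left of lens 2, so d_o2 = +47.70 cm.
Lens 2: 1/d_i2 = 1/f₂ − 1/d_o2 = 1/(16.0) − 1/(47.70) = 0.04154, so d_i2 = 24.1 cm.
The final image is real, 24.1 cm to the right of lens 2 (overall magnification ≈ 0.34).

24.1 cm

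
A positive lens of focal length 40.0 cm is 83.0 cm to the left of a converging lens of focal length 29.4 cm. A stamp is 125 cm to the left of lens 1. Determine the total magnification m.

Lens 1: 1/d_i1 = 1/(40.0) − 1/(125) = 0.01700, so d_i1 = 58.82 cm; m₁ = −d_i1/d_o1 = -0.4706.
d_o2 = 83.0 − (58.82) = 24.18 cm.
Lens 2: 1/d_i2 = 1/(29.4) − 1/(24.18) = -0.007343, so d_i2 = -136.2 cm; m₂ = −d_i2/d_o2 = +5.632.
m = m₁·m₂ = (-0.4706)(+5.632) = -2.65.

m = -2.65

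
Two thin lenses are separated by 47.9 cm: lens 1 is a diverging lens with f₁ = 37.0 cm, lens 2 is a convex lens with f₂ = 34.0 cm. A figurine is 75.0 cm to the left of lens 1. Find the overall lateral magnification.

m = -0.290

f₁ = −37.0 cm (diverging).
Lens 1: 1/d_i1 = 1/(-37.0) − 1/(75.0) = -0.04036, so d_i1 = -24.78 cm; m₁ = −d_i1/d_o1 = +0.3304.
d_o2 = 47.9 − (-24.78) = 72.68 cm.
Lens 2: 1/d_i2 = 1/(34.0) − 1/(72.68) = 0.01565, so d_i2 = 63.89 cm; m₂ = −d_i2/d_o2 = -0.8790.
m = m₁·m₂ = (+0.3304)(-0.8790) = -0.290.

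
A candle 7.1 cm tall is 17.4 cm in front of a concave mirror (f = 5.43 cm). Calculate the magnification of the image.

m = -0.454

1/d_i = 1/f − 1/d_o = 1/(5.430) − 1/(17.4) = 0.1267, so d_i = 7.893 cm.
m = −d_i/d_o = −(7.893)/(17.4) = -0.454.
The image is real, inverted and reduced, in front of the mirror.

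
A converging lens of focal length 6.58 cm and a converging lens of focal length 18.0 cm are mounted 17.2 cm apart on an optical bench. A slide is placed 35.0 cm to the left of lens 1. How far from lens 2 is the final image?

18.4 cm

Lens 1: 1/d_i1 = 1/f₁ − 1/d_o1 = 1/(6.58) − 1/(35.0) = 0.1234, so d_i1 = 8.103 cm.
The intermediate image is 8.103 cm to the right of lens 1, which is 17.2 − (8.103) = 9.097 cm to the left of lens 2, so d_o2 = +9.097 cm.
Lens 2: 1/d_i2 = 1/f₂ − 1/d_o2 = 1/(18.0) − 1/(9.097) = -0.05437, so d_i2 = -18.4 cm.
The final image is virtual, 18.4 cm to the left of lens 2 (overall magnification ≈ -0.47).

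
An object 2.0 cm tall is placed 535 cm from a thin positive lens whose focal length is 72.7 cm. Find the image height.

0.315 cm

1/d_i = 1/f − 1/d_o = 1/(72.70) − 1/(535) = 0.01189, so d_i = 84.13 cm.
m = −d_i/d_o = -0.1573.
|h_i| = |m|·h_o = 0.1573 × 2.0 = 0.315 cm. The image is real, inverted and reduced, on the far side of the lens.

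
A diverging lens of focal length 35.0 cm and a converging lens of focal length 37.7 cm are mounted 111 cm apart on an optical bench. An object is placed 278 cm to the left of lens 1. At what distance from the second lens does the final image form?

51.3 cm

Lens 1 is diverging, so f₁ = −35.0 cm.
Lens 1: 1/d_i1 = 1/f₁ − 1/d_o1 = 1/(-35.0) − 1/(278) = -0.03217, so d_i1 = -31.09 cm.
The intermediate image is 31.09 cm to the left of lens 1 (virtual), which is 111 − (-31.09) = 142.1 cm to the left of lens 2, so d_o2 = +142.1 cm.
Lens 2: 1/d_i2 = 1/f₂ − 1/d_o2 = 1/(37.7) − 1/(142.1) = 0.01949, so d_i2 = 51.3 cm.
The final image is real, 51.3 cm to the right of lens 2 (overall magnification ≈ -0.040).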